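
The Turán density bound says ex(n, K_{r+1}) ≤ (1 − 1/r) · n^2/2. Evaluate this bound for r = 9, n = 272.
Turán density bound = (8/9) · 272^2/2 = 295936/9 ≈ 32881.7778

Turán's theorem: ex(n, K_{r+1}) is achieved by the complete r-partite Turán graph T(n, r) with parts as balanced as possible, and is at most (1 − 1/r) · n^2/2. For r = 9, n = 272: the density bound is (8/9) · 73984/2 = 295936/9 ≈ 32881.7778. The integer-valued extremum is e(T(272, 9)) = 32881, which is strictly less than the density bound 295936/9 since 9 ∤ 272 (the parts of T(272, 9) cannot all be equal).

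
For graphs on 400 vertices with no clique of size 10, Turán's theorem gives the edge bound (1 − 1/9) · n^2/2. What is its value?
Turán density bound = (8/9) · 400^2/2 = 640000/9 ≈ 71111.1111

Turán's theorem: ex(n, K_{r+1}) is achieved by the complete r-partite Turán graph T(n, r) with parts as balanced as possible, and is at most (1 − 1/r) · n^2/2. For r = 9, n = 400: the density bound is (8/9) · 160000/2 = 640000/9 ≈ 71111.1111. The integer-valued extremum is e(T(400, 9)) = 71110, which is strictly less than the density bound 640000/9 since 9 ∤ 400 (the parts of T(400, 9) cannot all be equal).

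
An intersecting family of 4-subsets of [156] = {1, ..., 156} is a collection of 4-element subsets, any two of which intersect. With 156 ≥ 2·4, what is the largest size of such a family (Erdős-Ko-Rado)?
max |F| = C(155, 3) = 608685

The Erdős-Ko-Rado theorem states: for n ≥ 2k, an intersecting family of k-subsets of an n-element set has size at most C(n − 1, k − 1), with equality for 'star' families {A ⊆ [n] : |A| = k, i ∈ A} (fix an element i). For n = 156, k = 4: C(155, 3) = 608685.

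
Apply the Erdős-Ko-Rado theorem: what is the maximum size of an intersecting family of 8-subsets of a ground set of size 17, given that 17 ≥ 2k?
max |F| = C(16, 7) = 11440

The Erdős-Ko-Rado theorem states: for n ≥ 2k, an intersecting family of k-subsets of an n-element set has size at most C(n − 1, k − 1), with equality for 'star' families {A ⊆ [n] : |A| = k, i ∈ A} (fix an element i). For n = 17, k = 8: C(16, 7) = 11440.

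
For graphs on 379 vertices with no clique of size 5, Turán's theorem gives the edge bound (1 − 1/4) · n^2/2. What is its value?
Turán density bound = (3/4) · 379^2/2 = 430923/8 ≈ 53865.375

Turán's theorem: ex(n, K_{r+1}) is achieved by the complete r-partite Turán graph T(n, r) with parts as balanced as possible, and is at most (1 − 1/r) · n^2/2. For r = 4, n = 379: the density bound is (3/4) · 143641/2 = 430923/8 ≈ 53865.375. The integer-valued extremum is e(T(379, 4)) = 53865, which is strictly less than the density bound 430923/8 since 4 ∤ 379 (the parts of T(379, 4) cannot all be equal).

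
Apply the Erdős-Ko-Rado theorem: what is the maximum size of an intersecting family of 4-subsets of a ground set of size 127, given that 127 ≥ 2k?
max |F| = C(126, 3) = 325500

The Erdős-Ko-Rado theorem states: for n ≥ 2k, an intersecting family of k-subsets of an n-element set has size at most C(n − 1, k − 1), with equality for 'star' families {A ⊆ [n] : |A| = k, i ∈ A} (fix an element i). For n = 127, k = 4: C(126, 3) = 325500.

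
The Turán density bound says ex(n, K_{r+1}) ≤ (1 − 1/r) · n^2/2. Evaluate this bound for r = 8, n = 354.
Turán density bound = (7/8) · 354^2/2 = 219303/4 ≈ 54825.75

Turán's theorem: ex(n, K_{r+1}) is achieved by the complete r-partite Turán graph T(n, r) with parts as balanced as possible, and is at most (1 − 1/r) · n^2/2. For r = 8, n = 354: the density bound is (7/8) · 125316/2 = 219303/4 ≈ 54825.75. The integer-valued extremum is e(T(354, 8)) = 54825, which is strictly less than the density bound 219303/4 since 8 ∤ 354 (the parts of T(354, 8) cannot all be equal).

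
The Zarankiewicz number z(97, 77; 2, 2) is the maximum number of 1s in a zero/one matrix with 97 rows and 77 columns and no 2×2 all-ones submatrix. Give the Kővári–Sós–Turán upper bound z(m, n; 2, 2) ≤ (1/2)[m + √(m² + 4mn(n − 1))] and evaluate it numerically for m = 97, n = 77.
z(97, 77; 2, 2) ≤ (1/2)[97 + √(97² + 4·97·77·76)] = (1/2)[97 + √2279985] = 803.481

Kővári–Sós–Turán: let r_1, ..., r_97 be the row sums and z = Σ r_i the total number of 1s. Each pair of columns can share at most one row with both entries 1 (else a 2×2 all-ones block appears), so Σ_i C(r_i, 2) ≤ C(77, 2) = 2926. By convexity Σ_i C(r_i, 2) ≥ 97·C(z/97, 2) = z(z − 97)/(2·97), giving z² − 97z − 97·77·76 ≤ 0 and hence z ≤ (1/2)[97 + √(9409 + 4·567644)] = (1/2)[97 + √2279985] ≈ (1/2)(97 + 1509.9619) = 803.481.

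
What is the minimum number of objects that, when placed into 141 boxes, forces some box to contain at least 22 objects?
n = (22 − 1)·141 + 1 = 2962

By the generalised pigeonhole principle, to guarantee some box contains ≥ r objects we need more than (r − 1) · k objects total. Threshold: n = (r − 1) · k + 1. With r = 22 and k = 141: n = 21 · 141 + 1 = 2961 + 1 = 2962. For n = 2961 = 21 · 141, we can put exactly 21 objects in every box, avoiding 22 in any single one — so 2962 is tight.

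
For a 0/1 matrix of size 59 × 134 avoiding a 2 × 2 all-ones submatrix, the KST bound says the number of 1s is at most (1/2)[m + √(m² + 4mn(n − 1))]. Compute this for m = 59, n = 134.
z(59, 134; 2, 2) ≤ (1/2)[59 + √(59² + 4·59·134·133)] = (1/2)[59 + √4209473] = 1055.35

Kővári–Sós–Turán: let r_1, ..., r_59 be the row sums and z = Σ r_i the total number of 1s. Each pair of columns can share at most one row with both entries 1 (else a 2×2 all-ones block appears), so Σ_i C(r_i, 2) ≤ C(134, 2) = 8911. By convexity Σ_i C(r_i, 2) ≥ 59·C(z/59, 2) = z(z − 59)/(2·59), giving z² − 59z − 59·134·133 ≤ 0 and hence z ≤ (1/2)[59 + √(3481 + 4·1051498)] = (1/2)[59 + √4209473] ≈ (1/2)(59 + 2051.7) = 1055.35.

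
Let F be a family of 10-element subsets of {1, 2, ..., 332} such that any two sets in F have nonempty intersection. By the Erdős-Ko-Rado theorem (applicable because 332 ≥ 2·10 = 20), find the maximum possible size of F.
max |F| = C(331, 9) = 117772769718006975

The Erdős-Ko-Rado theorem states: for n ≥ 2k, an intersecting family of k-subsets of an n-element set has size at most C(n − 1, k − 1), with equality for 'star' families {A ⊆ [n] : |A| = k, i ∈ A} (fix an element i). For n = 332, k = 10: C(331, 9) = 117772769718006975.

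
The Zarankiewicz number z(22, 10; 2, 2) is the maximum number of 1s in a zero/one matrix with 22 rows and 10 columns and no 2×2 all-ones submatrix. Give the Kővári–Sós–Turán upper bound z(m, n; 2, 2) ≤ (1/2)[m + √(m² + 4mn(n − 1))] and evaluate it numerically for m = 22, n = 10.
z(22, 10; 2, 2) ≤ (1/2)[22 + √(22² + 4·22·10·9)] = (1/2)[22 + √8404] = 56.8367

Kővári–Sós–Turán: let r_1, ..., r_22 be the row sums and z = Σ r_i the total number of 1s. Each pair of columns can share at most one row with both entries 1 (else a 2×2 all-ones block appears), so Σ_i C(r_i, 2) ≤ C(10, 2) = 45. By convexity Σ_i C(r_i, 2) ≥ 22·C(z/22, 2) = z(z − 22)/(2·22), giving z² − 22z − 22·10·9 ≤ 0 and hence z ≤ (1/2)[22 + √(484 + 4·1980)] = (1/2)[22 + √8404] ≈ (1/2)(22 + 91.6733) = 56.8367.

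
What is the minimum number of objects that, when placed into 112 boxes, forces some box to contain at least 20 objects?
n = (20 − 1)·112 + 1 = 2129

By the generalised pigeonhole principle, to guarantee some box contains ≥ r objects we need more than (r − 1) · k objects total. Threshold: n = (r − 1) · k + 1. With r = 20 and k = 112: n = 19 · 112 + 1 = 2128 + 1 = 2129. For n = 2128 = 19 · 112, we can put exactly 19 objects in every box, avoiding 20 in any single one — so 2129 is tight.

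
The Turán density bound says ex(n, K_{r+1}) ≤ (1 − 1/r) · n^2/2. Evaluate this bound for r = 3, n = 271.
Turán density bound = (2/3) · 271^2/2 = 73441/3 ≈ 24480.3333

Turán's theorem: ex(n, K_{r+1}) is achieved by the complete r-partite Turán graph T(n, r) with parts as balanced as possible, and is at most (1 − 1/r) · n^2/2. For r = 3, n = 271: the density bound is (2/3) · 73441/2 = 73441/3 ≈ 24480.3333. The integer-valued extremum is e(T(271, 3)) = 24480, which is strictly less than the density bound 73441/3 since 3 ∤ 271 (the parts of T(271, 3) cannot all be equal).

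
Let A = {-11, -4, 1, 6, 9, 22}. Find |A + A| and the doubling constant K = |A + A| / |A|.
K = |A + A| / |A| = 19/6

Enumerate A + A = {a + b : a, b ∈ A}. With |A| = 6, there are |A|^2 = 36 ordered sum pairs; collecting distinct values, A + A = {-22, -15, -10, -8, -5, -3, -2, 2, 5, 7, 10, 11, 12, 15, 18, 23, 28, 31, 44}, so |A + A| = 19. Thus K = 19/6. For comparison, the minimum possible |A + A| over all 6-element sets is 2·6 − 1 = 11 (so min K = 11/6), attained only by arithmetic progressions.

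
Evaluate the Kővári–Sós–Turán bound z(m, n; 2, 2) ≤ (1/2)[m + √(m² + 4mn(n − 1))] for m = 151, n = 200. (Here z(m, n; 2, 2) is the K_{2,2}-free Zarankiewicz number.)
z(151, 200; 2, 2) ≤ (1/2)[151 + √(151² + 4·151·200·199)] = (1/2)[151 + √24062001] = 2528.1517

Kővári–Sós–Turán: let r_1, ..., r_151 be the row sums and z = Σ r_i the total number of 1s. Each pair of columns can share at most one row with both entries 1 (else a 2×2 all-ones block appears), so Σ_i C(r_i, 2) ≤ C(200, 2) = 19900. By convexity Σ_i C(r_i, 2) ≥ 151·C(z/151, 2) = z(z − 151)/(2·151), giving z² − 151z − 151·200·199 ≤ 0 and hence z ≤ (1/2)[151 + √(22801 + 4·6009800)] = (1/2)[151 + √24062001] ≈ (1/2)(151 + 4905.3034) = 2528.1517.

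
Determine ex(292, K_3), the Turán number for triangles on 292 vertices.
ex(292, K_3) = ⌊292^2/4⌋ = 21316

Mantel (1907): a triangle-free graph on n vertices has at most ⌊n^2/4⌋ edges, with equality for the complete bipartite graph K_{⌊n/2⌋, ⌈n/2⌉}. For n = 292: ⌊292^2/4⌋ = ⌊85264/4⌋ = 21316. The extremal graph is K_{146, 146}, which has 146·146 = 21316 edges.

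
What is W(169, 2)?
W(169, 2) = 169 + 1 = 170

A 2-term AP is any pair of integers, so a monochromatic 2-AP exists iff some colour is used at least twice. With 169 colours, the colouring i ↦ i on {1, ..., 169} uses each colour once, avoiding any monochromatic pair, so W(169, 2) > 169. For {1, ..., 170}, pigeonhole forces two integers of the same colour, which form a monochromatic 2-AP. Hence W(169, 2) = 170.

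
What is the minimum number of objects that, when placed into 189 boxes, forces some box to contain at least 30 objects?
n = (30 − 1)·189 + 1 = 5482

By the generalised pigeonhole principle, to guarantee some box contains ≥ r objects we need more than (r − 1) · k objects total. Threshold: n = (r − 1) · k + 1. With r = 30 and k = 189: n = 29 · 189 + 1 = 5481 + 1 = 5482. For n = 5481 = 29 · 189, we can put exactly 29 objects in every box, avoiding 30 in any single one — so 5482 is tight.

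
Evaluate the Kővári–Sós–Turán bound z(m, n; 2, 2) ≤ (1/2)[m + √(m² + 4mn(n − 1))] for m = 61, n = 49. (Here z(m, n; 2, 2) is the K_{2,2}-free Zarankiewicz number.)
z(61, 49; 2, 2) ≤ (1/2)[61 + √(61² + 4·61·49·48)] = (1/2)[61 + √577609] = 410.503

Kővári–Sós–Turán: let r_1, ..., r_61 be the row sums and z = Σ r_i the total number of 1s. Each pair of columns can share at most one row with both entries 1 (else a 2×2 all-ones block appears), so Σ_i C(r_i, 2) ≤ C(49, 2) = 1176. By convexity Σ_i C(r_i, 2) ≥ 61·C(z/61, 2) = z(z − 61)/(2·61), giving z² − 61z − 61·49·48 ≤ 0 and hence z ≤ (1/2)[61 + √(3721 + 4·143472)] = (1/2)[61 + √577609] ≈ (1/2)(61 + 760.0059) = 410.503.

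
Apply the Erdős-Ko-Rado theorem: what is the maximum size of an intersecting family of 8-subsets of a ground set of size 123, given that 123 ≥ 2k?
max |F| = C(122, 7) = 66983637864

The Erdős-Ko-Rado theorem states: for n ≥ 2k, an intersecting family of k-subsets of an n-element set has size at most C(n − 1, k − 1), with equality for 'star' families {A ⊆ [n] : |A| = k, i ∈ A} (fix an element i). For n = 123, k = 8: C(122, 7) = 66983637864.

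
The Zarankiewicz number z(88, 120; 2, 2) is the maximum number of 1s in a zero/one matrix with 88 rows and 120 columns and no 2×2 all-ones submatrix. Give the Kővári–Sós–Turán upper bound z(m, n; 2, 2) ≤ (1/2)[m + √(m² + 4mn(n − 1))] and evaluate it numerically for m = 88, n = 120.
z(88, 120; 2, 2) ≤ (1/2)[88 + √(88² + 4·88·120·119)] = (1/2)[88 + √5034304] = 1165.8627

Kővári–Sós–Turán: let r_1, ..., r_88 be the row sums and z = Σ r_i the total number of 1s. Each pair of columns can share at most one row with both entries 1 (else a 2×2 all-ones block appears), so Σ_i C(r_i, 2) ≤ C(120, 2) = 7140. By convexity Σ_i C(r_i, 2) ≥ 88·C(z/88, 2) = z(z − 88)/(2·88), giving z² − 88z − 88·120·119 ≤ 0 and hence z ≤ (1/2)[88 + √(7744 + 4·1256640)] = (1/2)[88 + √5034304] ≈ (1/2)(88 + 2243.7255) = 1165.8627.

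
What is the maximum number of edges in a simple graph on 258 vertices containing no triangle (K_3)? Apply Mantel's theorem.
ex(258, K_3) = ⌊258^2/4⌋ = 16641

Mantel (1907): a triangle-free graph on n vertices has at most ⌊n^2/4⌋ edges, with equality for the complete bipartite graph K_{⌊n/2⌋, ⌈n/2⌉}. For n = 258: ⌊258^2/4⌋ = ⌊66564/4⌋ = 16641. The extremal graph is K_{129, 129}, which has 129·129 = 16641 edges.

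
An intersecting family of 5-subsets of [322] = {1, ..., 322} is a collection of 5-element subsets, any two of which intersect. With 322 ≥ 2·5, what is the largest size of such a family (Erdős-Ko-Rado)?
max |F| = C(321, 4) = 434171760

The Erdős-Ko-Rado theorem states: for n ≥ 2k, an intersecting family of k-subsets of an n-element set has size at most C(n − 1, k − 1), with equality for 'star' families {A ⊆ [n] : |A| = k, i ∈ A} (fix an element i). For n = 322, k = 5: C(321, 4) = 434171760.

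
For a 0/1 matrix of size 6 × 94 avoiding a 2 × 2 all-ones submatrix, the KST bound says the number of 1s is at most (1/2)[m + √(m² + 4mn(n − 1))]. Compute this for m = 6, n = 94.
z(6, 94; 2, 2) ≤ (1/2)[6 + √(6² + 4·6·94·93)] = (1/2)[6 + √209844] = 232.0437

Kővári–Sós–Turán: let r_1, ..., r_6 be the row sums and z = Σ r_i the total number of 1s. Each pair of columns can share at most one row with both entries 1 (else a 2×2 all-ones block appears), so Σ_i C(r_i, 2) ≤ C(94, 2) = 4371. By convexity Σ_i C(r_i, 2) ≥ 6·C(z/6, 2) = z(z − 6)/(2·6), giving z² − 6z − 6·94·93 ≤ 0 and hence z ≤ (1/2)[6 + √(36 + 4·52452)] = (1/2)[6 + √209844] ≈ (1/2)(6 + 458.0873) = 232.0437.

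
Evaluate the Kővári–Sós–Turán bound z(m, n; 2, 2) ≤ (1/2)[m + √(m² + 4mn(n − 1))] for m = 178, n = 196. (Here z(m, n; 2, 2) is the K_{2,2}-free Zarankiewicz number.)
z(178, 196; 2, 2) ≤ (1/2)[178 + √(178² + 4·178·196·195)] = (1/2)[178 + √27244324] = 2698.8048

Kővári–Sós–Turán: let r_1, ..., r_178 be the row sums and z = Σ r_i the total number of 1s. Each pair of columns can share at most one row with both entries 1 (else a 2×2 all-ones block appears), so Σ_i C(r_i, 2) ≤ C(196, 2) = 19110. By convexity Σ_i C(r_i, 2) ≥ 178·C(z/178, 2) = z(z − 178)/(2·178), giving z² − 178z − 178·196·195 ≤ 0 and hence z ≤ (1/2)[178 + √(31684 + 4·6803160)] = (1/2)[178 + √27244324] ≈ (1/2)(178 + 5219.6096) = 2698.8048.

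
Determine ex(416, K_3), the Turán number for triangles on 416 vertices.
ex(416, K_3) = ⌊416^2/4⌋ = 43264

Mantel (1907): a triangle-free graph on n vertices has at most ⌊n^2/4⌋ edges, with equality for the complete bipartite graph K_{⌊n/2⌋, ⌈n/2⌉}. For n = 416: ⌊416^2/4⌋ = ⌊173056/4⌋ = 43264. The extremal graph is K_{208, 208}, which has 208·208 = 43264 edges.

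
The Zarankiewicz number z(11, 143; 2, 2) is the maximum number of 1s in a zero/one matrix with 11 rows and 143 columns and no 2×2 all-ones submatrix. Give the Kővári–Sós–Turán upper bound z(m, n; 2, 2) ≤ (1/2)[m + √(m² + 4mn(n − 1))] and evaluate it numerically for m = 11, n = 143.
z(11, 143; 2, 2) ≤ (1/2)[11 + √(11² + 4·11·143·142)] = (1/2)[11 + √893585] = 478.1481

Kővári–Sós–Turán: let r_1, ..., r_11 be the row sums and z = Σ r_i the total number of 1s. Each pair of columns can share at most one row with both entries 1 (else a 2×2 all-ones block appears), so Σ_i C(r_i, 2) ≤ C(143, 2) = 10153. By convexity Σ_i C(r_i, 2) ≥ 11·C(z/11, 2) = z(z − 11)/(2·11), giving z² − 11z − 11·143·142 ≤ 0 and hence z ≤ (1/2)[11 + √(121 + 4·223366)] = (1/2)[11 + √893585] ≈ (1/2)(11 + 945.2962) = 478.1481.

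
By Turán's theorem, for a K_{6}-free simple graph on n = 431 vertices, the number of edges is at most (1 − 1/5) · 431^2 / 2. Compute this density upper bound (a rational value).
Turán density bound = (4/5) · 431^2/2 = 371522/5 ≈ 74304.4

Turán's theorem: ex(n, K_{r+1}) is achieved by the complete r-partite Turán graph T(n, r) with parts as balanced as possible, and is at most (1 − 1/r) · n^2/2. For r = 5, n = 431: the density bound is (4/5) · 185761/2 = 371522/5 ≈ 74304.4. The integer-valued extremum is e(T(431, 5)) = 74304, which is strictly less than the density bound 371522/5 since 5 ∤ 431 (the parts of T(431, 5) cannot all be equal).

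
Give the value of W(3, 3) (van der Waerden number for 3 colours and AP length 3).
W(3, 3) = 27

This is a classical value, W(3, 3) = 27, established by combining an explicit 3-colouring of {1, ..., 26} with no monochromatic 3-AP (giving the lower bound W(3, 3) > 26) and a finite case analysis / exhaustive computer search showing every 3-colouring of {1, ..., 27} has such an AP.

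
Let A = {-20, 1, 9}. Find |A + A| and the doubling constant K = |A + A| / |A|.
K = |A + A| / |A| = 6/3 = 2

Enumerate A + A = {a + b : a, b ∈ A}. With |A| = 3, there are |A|^2 = 9 ordered sum pairs; collecting distinct values, A + A = {-40, -19, -11, 2, 10, 18}, so |A + A| = 6. Thus K = 6/3 = 2. For comparison, the minimum possible |A + A| over all 3-element sets is 2·3 − 1 = 5 (so min K = 5/3), attained only by arithmetic progressions.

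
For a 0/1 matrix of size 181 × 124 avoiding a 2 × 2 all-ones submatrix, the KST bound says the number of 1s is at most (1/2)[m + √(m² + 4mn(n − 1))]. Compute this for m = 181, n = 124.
z(181, 124; 2, 2) ≤ (1/2)[181 + √(181² + 4·181·124·123)] = (1/2)[181 + √11075209] = 1754.4718

Kővári–Sós–Turán: let r_1, ..., r_181 be the row sums and z = Σ r_i the total number of 1s. Each pair of columns can share at most one row with both entries 1 (else a 2×2 all-ones block appears), so Σ_i C(r_i, 2) ≤ C(124, 2) = 7626. By convexity Σ_i C(r_i, 2) ≥ 181·C(z/181, 2) = z(z − 181)/(2·181), giving z² − 181z − 181·124·123 ≤ 0 and hence z ≤ (1/2)[181 + √(32761 + 4·2760612)] = (1/2)[181 + √11075209] ≈ (1/2)(181 + 3327.9437) = 1754.4718.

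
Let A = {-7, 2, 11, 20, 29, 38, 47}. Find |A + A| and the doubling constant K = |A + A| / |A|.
K = |A + A| / |A| = 13/7

Enumerate A + A = {a + b : a, b ∈ A}. With |A| = 7, there are |A|^2 = 49 ordered sum pairs; collecting distinct values, A + A = {-14, -5, 4, 13, 22, 31, 40, 49, 58, 67, 76, 85, 94}, so |A + A| = 13. Thus K = 13/7. Here |A + A| = 2|A| − 1 = 13, the minimum possible — so K = 13/7 is minimal, which holds iff A is an arithmetic progression.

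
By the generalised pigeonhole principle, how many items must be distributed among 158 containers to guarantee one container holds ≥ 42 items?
n = (42 − 1)·158 + 1 = 6479

By the generalised pigeonhole principle, to guarantee some box contains ≥ r objects we need more than (r − 1) · k objects total. Threshold: n = (r − 1) · k + 1. With r = 42 and k = 158: n = 41 · 158 + 1 = 6478 + 1 = 6479. For n = 6478 = 41 · 158, we can put exactly 41 objects in every box, avoiding 42 in any single one — so 6479 is tight.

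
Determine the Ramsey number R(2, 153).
R(2, 153) = 153

R(2, k) = k for all k ≥ 2: in a 2-colouring of K_k, either some edge is red (a red K_2) or all edges are blue (a blue K_k). And K_{152} coloured all-blue has no blue K_153, so R(2, 153) > 152. Hence R(2, 153) = 153.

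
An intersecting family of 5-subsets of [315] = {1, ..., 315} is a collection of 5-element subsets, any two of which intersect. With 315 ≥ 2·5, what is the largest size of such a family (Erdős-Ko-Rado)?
max |F| = C(314, 4) = 397354126

The Erdős-Ko-Rado theorem states: for n ≥ 2k, an intersecting family of k-subsets of an n-element set has size at most C(n − 1, k − 1), with equality for 'star' families {A ⊆ [n] : |A| = k, i ∈ A} (fix an element i). For n = 315, k = 5: C(314, 4) = 397354126.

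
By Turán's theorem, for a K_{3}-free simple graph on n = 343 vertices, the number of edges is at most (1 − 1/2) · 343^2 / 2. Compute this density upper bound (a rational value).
Turán density bound = (1/2) · 343^2/2 = 117649/4 ≈ 29412.25

Turán's theorem: ex(n, K_{r+1}) is achieved by the complete r-partite Turán graph T(n, r) with parts as balanced as possible, and is at most (1 − 1/r) · n^2/2. For r = 2, n = 343: the density bound is (1/2) · 117649/2 = 117649/4 ≈ 29412.25. The integer-valued extremum is e(T(343, 2)) = 29412, which is strictly less than the density bound 117649/4 since 2 ∤ 343 (the parts of T(343, 2) cannot all be equal).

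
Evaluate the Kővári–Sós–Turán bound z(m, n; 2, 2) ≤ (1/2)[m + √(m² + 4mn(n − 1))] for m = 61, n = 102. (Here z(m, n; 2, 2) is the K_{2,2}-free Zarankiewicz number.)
z(61, 102; 2, 2) ≤ (1/2)[61 + √(61² + 4·61·102·101)] = (1/2)[61 + √2517409] = 823.8172

Kővári–Sós–Turán: let r_1, ..., r_61 be the row sums and z = Σ r_i the total number of 1s. Each pair of columns can share at most one row with both entries 1 (else a 2×2 all-ones block appears), so Σ_i C(r_i, 2) ≤ C(102, 2) = 5151. By convexity Σ_i C(r_i, 2) ≥ 61·C(z/61, 2) = z(z − 61)/(2·61), giving z² − 61z − 61·102·101 ≤ 0 and hence z ≤ (1/2)[61 + √(3721 + 4·628422)] = (1/2)[61 + √2517409] ≈ (1/2)(61 + 1586.6345) = 823.8172.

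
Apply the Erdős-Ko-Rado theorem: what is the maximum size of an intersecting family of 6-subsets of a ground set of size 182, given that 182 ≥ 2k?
max |F| = C(181, 5) = 1531144341

The Erdős-Ko-Rado theorem states: for n ≥ 2k, an intersecting family of k-subsets of an n-element set has size at most C(n − 1, k − 1), with equality for 'star' families {A ⊆ [n] : |A| = k, i ∈ A} (fix an element i). For n = 182, k = 6: C(181, 5) = 1531144341.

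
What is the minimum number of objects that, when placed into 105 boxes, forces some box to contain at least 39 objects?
n = (39 − 1)·105 + 1 = 3991

By the generalised pigeonhole principle, to guarantee some box contains ≥ r objects we need more than (r − 1) · k objects total. Threshold: n = (r − 1) · k + 1. With r = 39 and k = 105: n = 38 · 105 + 1 = 3990 + 1 = 3991. For n = 3990 = 38 · 105, we can put exactly 38 objects in every box, avoiding 39 in any single one — so 3991 is tight.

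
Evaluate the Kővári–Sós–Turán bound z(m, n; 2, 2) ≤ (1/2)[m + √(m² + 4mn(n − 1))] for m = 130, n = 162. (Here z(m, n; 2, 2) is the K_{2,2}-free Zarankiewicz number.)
z(130, 162; 2, 2) ≤ (1/2)[130 + √(130² + 4·130·162·161)] = (1/2)[130 + √13579540] = 1907.5214

Kővári–Sós–Turán: let r_1, ..., r_130 be the row sums and z = Σ r_i the total number of 1s. Each pair of columns can share at most one row with both entries 1 (else a 2×2 all-ones block appears), so Σ_i C(r_i, 2) ≤ C(162, 2) = 13041. By convexity Σ_i C(r_i, 2) ≥ 130·C(z/130, 2) = z(z − 130)/(2·130), giving z² − 130z − 130·162·161 ≤ 0 and hence z ≤ (1/2)[130 + √(16900 + 4·3390660)] = (1/2)[130 + √13579540] ≈ (1/2)(130 + 3685.0427) = 1907.5214.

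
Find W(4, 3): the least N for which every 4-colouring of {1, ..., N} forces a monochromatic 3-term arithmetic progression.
W(4, 3) = 76

W(4, 3) = 76. The lower bound W(4, 3) > 75 comes from an explicit good 4-colouring of [1, 75]; the upper bound W(4, 3) ≤ 76 was verified by exhaustive search over 4-colourings of [1, 76].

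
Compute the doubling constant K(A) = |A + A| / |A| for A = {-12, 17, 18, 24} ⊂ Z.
K = |A + A| / |A| = 10/4 = 5/2

Enumerate A + A = {a + b : a, b ∈ A}. With |A| = 4, there are |A|^2 = 16 ordered sum pairs; collecting distinct values, A + A = {-24, 5, 6, 12, 34, 35, 36, 41, 42, 48}, so |A + A| = 10. Thus K = 10/4 = 5/2. For comparison, the minimum possible |A + A| over all 4-element sets is 2·4 − 1 = 7 (so min K = 7/4), attained only by arithmetic progressions.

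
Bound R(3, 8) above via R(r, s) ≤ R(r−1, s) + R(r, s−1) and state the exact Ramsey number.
R(3, 8) ≤ R(2, 8) + R(3, 7) = 8 + 23 = 31; exact value R(3, 8) = 28.

The Erdős–Szekeres recurrence R(r, s) ≤ R(r−1, s) + R(r, s−1) applied to (r, s) = (3, 8) gives
  R(3, 8) ≤ R(2, 8) + R(3, 7) = 8 + 23 = 31.
(Recall R(2, k) = k and R is symmetric.) The recurrence is not tight here (it gives 31, but the exact value is R(3, 8) = 28); the tight upper bound requires a sharper argument than the simple recurrence, combined with a lower-bound construction on K_{27}.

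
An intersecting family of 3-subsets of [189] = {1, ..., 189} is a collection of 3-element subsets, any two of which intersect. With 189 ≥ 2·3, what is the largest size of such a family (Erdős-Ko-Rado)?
max |F| = C(188, 2) = 17578

The Erdős-Ko-Rado theorem states: for n ≥ 2k, an intersecting family of k-subsets of an n-element set has size at most C(n − 1, k − 1), with equality for 'star' families {A ⊆ [n] : |A| = k, i ∈ A} (fix an element i). For n = 189, k = 3: C(188, 2) = 17578.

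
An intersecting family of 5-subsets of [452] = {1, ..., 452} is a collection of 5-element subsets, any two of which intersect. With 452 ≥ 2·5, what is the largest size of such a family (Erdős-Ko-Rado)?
max |F| = C(451, 4) = 1700991600

Erdős-Ko-Rado (1961): when n ≥ 2k, max |F| = C(n−1, k−1). The bound is attained by the star {A : i ∈ A} for any fixed i ∈ [n]. Here C(452−1, 5−1) = C(451, 4) = 1700991600.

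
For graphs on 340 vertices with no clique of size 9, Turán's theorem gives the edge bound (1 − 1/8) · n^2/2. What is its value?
Turán density bound = (7/8) · 340^2/2 = 50575

Turán's theorem: ex(n, K_{r+1}) is achieved by the complete r-partite Turán graph T(n, r) with parts as balanced as possible, and is at most (1 − 1/r) · n^2/2. For r = 8, n = 340: the density bound is (7/8) · 115600/2 = 50575. The integer-valued extremum is e(T(340, 8)) = 50574, which is strictly less than the density bound 50575 since 8 ∤ 340 (the parts of T(340, 8) cannot all be equal).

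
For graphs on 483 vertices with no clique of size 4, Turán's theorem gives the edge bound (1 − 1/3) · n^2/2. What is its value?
Turán density bound = (2/3) · 483^2/2 = 77763

Turán's theorem: ex(n, K_{r+1}) is achieved by the complete r-partite Turán graph T(n, r) with parts as balanced as possible, and is at most (1 − 1/r) · n^2/2. For r = 3, n = 483: the density bound is (2/3) · 233289/2 = 77763. Since 3 ∣ 483, the Turán graph T(483, 3) has parts of equal size 161, and its edge count e(T(483, 3)) = 77763 attains the density bound exactly.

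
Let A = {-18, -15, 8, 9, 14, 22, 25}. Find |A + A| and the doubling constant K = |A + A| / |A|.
K = |A + A| / |A| = 27/7

Enumerate A + A = {a + b : a, b ∈ A}. With |A| = 7, there are |A|^2 = 49 ordered sum pairs; collecting distinct values, A + A = {-36, -33, -30, -10, -9, -7, -6, -4, -1, 4, 7, 10, 16, 17, 18, 22, 23, 28, 30, 31, 33, 34, 36, 39, 44, 47, 50}, so |A + A| = 27. Thus K = 27/7. For comparison, the minimum possible |A + A| over all 7-element sets is 2·7 − 1 = 13 (so min K = 13/7), attained only by arithmetic progressions.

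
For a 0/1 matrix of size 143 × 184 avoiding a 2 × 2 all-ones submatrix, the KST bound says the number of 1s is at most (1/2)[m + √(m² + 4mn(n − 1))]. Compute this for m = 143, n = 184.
z(143, 184; 2, 2) ≤ (1/2)[143 + √(143² + 4·143·184·183)] = (1/2)[143 + √19280833] = 2266.9973

Kővári–Sós–Turán: let r_1, ..., r_143 be the row sums and z = Σ r_i the total number of 1s. Each pair of columns can share at most one row with both entries 1 (else a 2×2 all-ones block appears), so Σ_i C(r_i, 2) ≤ C(184, 2) = 16836. By convexity Σ_i C(r_i, 2) ≥ 143·C(z/143, 2) = z(z − 143)/(2·143), giving z² − 143z − 143·184·183 ≤ 0 and hence z ≤ (1/2)[143 + √(20449 + 4·4815096)] = (1/2)[143 + √19280833] ≈ (1/2)(143 + 4390.9945) = 2266.9973.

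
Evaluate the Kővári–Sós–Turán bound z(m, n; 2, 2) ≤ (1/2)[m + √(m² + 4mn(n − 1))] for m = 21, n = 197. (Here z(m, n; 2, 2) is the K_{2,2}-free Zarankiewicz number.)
z(21, 197; 2, 2) ≤ (1/2)[21 + √(21² + 4·21·197·196)] = (1/2)[21 + √3243849] = 911.0344

Kővári–Sós–Turán: let r_1, ..., r_21 be the row sums and z = Σ r_i the total number of 1s. Each pair of columns can share at most one row with both entries 1 (else a 2×2 all-ones block appears), so Σ_i C(r_i, 2) ≤ C(197, 2) = 19306. By convexity Σ_i C(r_i, 2) ≥ 21·C(z/21, 2) = z(z − 21)/(2·21), giving z² − 21z − 21·197·196 ≤ 0 and hence z ≤ (1/2)[21 + √(441 + 4·810852)] = (1/2)[21 + √3243849] ≈ (1/2)(21 + 1801.0688) = 911.0344.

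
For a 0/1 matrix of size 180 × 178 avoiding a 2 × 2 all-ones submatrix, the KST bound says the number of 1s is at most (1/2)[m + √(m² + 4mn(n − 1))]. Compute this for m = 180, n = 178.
z(180, 178; 2, 2) ≤ (1/2)[180 + √(180² + 4·180·178·177)] = (1/2)[180 + √22716720] = 2473.103

Kővári–Sós–Turán: let r_1, ..., r_180 be the row sums and z = Σ r_i the total number of 1s. Each pair of columns can share at most one row with both entries 1 (else a 2×2 all-ones block appears), so Σ_i C(r_i, 2) ≤ C(178, 2) = 15753. By convexity Σ_i C(r_i, 2) ≥ 180·C(z/180, 2) = z(z − 180)/(2·180), giving z² − 180z − 180·178·177 ≤ 0 and hence z ≤ (1/2)[180 + √(32400 + 4·5671080)] = (1/2)[180 + √22716720] ≈ (1/2)(180 + 4766.206) = 2473.103.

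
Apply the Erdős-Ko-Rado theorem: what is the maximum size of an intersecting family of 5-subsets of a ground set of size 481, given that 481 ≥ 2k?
max |F| = C(480, 4) = 2184297480

The Erdős-Ko-Rado theorem states: for n ≥ 2k, an intersecting family of k-subsets of an n-element set has size at most C(n − 1, k − 1), with equality for 'star' families {A ⊆ [n] : |A| = k, i ∈ A} (fix an element i). For n = 481, k = 5: C(480, 4) = 2184297480.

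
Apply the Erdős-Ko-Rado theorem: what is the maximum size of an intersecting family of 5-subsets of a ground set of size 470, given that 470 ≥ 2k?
max |F| = C(469, 4) = 1990262001

The Erdős-Ko-Rado theorem states: for n ≥ 2k, an intersecting family of k-subsets of an n-element set has size at most C(n − 1, k − 1), with equality for 'star' families {A ⊆ [n] : |A| = k, i ∈ A} (fix an element i). For n = 470, k = 5: C(469, 4) = 1990262001.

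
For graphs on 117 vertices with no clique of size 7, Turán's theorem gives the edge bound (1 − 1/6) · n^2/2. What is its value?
Turán density bound = (5/6) · 117^2/2 = 22815/4 ≈ 5703.75

Turán's theorem: ex(n, K_{r+1}) is achieved by the complete r-partite Turán graph T(n, r) with parts as balanced as possible, and is at most (1 − 1/r) · n^2/2. For r = 6, n = 117: the density bound is (5/6) · 13689/2 = 22815/4 ≈ 5703.75. The integer-valued extremum is e(T(117, 6)) = 5703, which is strictly less than the density bound 22815/4 since 6 ∤ 117 (the parts of T(117, 6) cannot all be equal).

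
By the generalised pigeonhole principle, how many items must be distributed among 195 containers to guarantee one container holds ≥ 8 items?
n = (8 − 1)·195 + 1 = 1366

By the generalised pigeonhole principle, to guarantee some box contains ≥ r objects we need more than (r − 1) · k objects total. Threshold: n = (r − 1) · k + 1. With r = 8 and k = 195: n = 7 · 195 + 1 = 1365 + 1 = 1366. For n = 1365 = 7 · 195, we can put exactly 7 objects in every box, avoiding 8 in any single one — so 1366 is tight.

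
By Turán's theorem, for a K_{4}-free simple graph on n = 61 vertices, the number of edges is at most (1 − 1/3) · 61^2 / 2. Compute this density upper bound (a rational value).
Turán density bound = (2/3) · 61^2/2 = 3721/3 ≈ 1240.3333

Turán's theorem: ex(n, K_{r+1}) is achieved by the complete r-partite Turán graph T(n, r) with parts as balanced as possible, and is at most (1 − 1/r) · n^2/2. For r = 3, n = 61: the density bound is (2/3) · 3721/2 = 3721/3 ≈ 1240.3333. The integer-valued extremum is e(T(61, 3)) = 1240, which is strictly less than the density bound 3721/3 since 3 ∤ 61 (the parts of T(61, 3) cannot all be equal).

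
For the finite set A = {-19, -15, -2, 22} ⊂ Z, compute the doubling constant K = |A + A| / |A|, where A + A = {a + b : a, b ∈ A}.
K = |A + A| / |A| = 10/4 = 5/2

Enumerate A + A = {a + b : a, b ∈ A}. With |A| = 4, there are |A|^2 = 16 ordered sum pairs; collecting distinct values, A + A = {-38, -34, -30, -21, -17, -4, 3, 7, 20, 44}, so |A + A| = 10. Thus K = 10/4 = 5/2. For comparison, the minimum possible |A + A| over all 4-element sets is 2·4 − 1 = 7 (so min K = 7/4), attained only by arithmetic progressions.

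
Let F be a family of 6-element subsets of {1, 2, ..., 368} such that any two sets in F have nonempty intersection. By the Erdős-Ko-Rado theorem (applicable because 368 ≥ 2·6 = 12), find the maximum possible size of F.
max |F| = C(367, 5) = 53984213283

Erdős-Ko-Rado (1961): when n ≥ 2k, max |F| = C(n−1, k−1). The bound is attained by the star {A : i ∈ A} for any fixed i ∈ [n]. Here C(368−1, 6−1) = C(367, 5) = 53984213283.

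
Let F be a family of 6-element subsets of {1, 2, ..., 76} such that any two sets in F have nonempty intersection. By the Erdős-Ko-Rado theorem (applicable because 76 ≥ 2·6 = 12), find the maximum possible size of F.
max |F| = C(75, 5) = 17259390

Erdős-Ko-Rado (1961): when n ≥ 2k, max |F| = C(n−1, k−1). The bound is attained by the star {A : i ∈ A} for any fixed i ∈ [n]. Here C(76−1, 6−1) = C(75, 5) = 17259390.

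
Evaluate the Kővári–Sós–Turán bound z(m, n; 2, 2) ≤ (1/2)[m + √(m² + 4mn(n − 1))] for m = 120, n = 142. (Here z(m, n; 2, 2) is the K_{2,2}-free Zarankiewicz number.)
z(120, 142; 2, 2) ≤ (1/2)[120 + √(120² + 4·120·142·141)] = (1/2)[120 + √9624960] = 1611.206

Kővári–Sós–Turán: let r_1, ..., r_120 be the row sums and z = Σ r_i the total number of 1s. Each pair of columns can share at most one row with both entries 1 (else a 2×2 all-ones block appears), so Σ_i C(r_i, 2) ≤ C(142, 2) = 10011. By convexity Σ_i C(r_i, 2) ≥ 120·C(z/120, 2) = z(z − 120)/(2·120), giving z² − 120z − 120·142·141 ≤ 0 and hence z ≤ (1/2)[120 + √(14400 + 4·2402640)] = (1/2)[120 + √9624960] ≈ (1/2)(120 + 3102.412) = 1611.206.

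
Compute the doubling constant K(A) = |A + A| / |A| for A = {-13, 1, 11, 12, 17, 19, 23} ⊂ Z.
K = |A + A| / |A| = 26/7

Enumerate A + A = {a + b : a, b ∈ A}. With |A| = 7, there are |A|^2 = 49 ordered sum pairs; collecting distinct values, A + A = {-26, -12, -2, -1, 2, 4, 6, 10, 12, 13, 18, 20, 22, 23, 24, 28, 29, 30, 31, 34, 35, 36, 38, 40, 42, 46}, so |A + A| = 26. Thus K = 26/7. For comparison, the minimum possible |A + A| over all 7-element sets is 2·7 − 1 = 13 (so min K = 13/7), attained only by arithmetic progressions.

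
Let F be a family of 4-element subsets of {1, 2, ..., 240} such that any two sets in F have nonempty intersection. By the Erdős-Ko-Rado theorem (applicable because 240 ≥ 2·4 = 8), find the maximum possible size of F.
max |F| = C(239, 3) = 2246839

Erdős-Ko-Rado (1961): when n ≥ 2k, max |F| = C(n−1, k−1). The bound is attained by the star {A : i ∈ A} for any fixed i ∈ [n]. Here C(240−1, 4−1) = C(239, 3) = 2246839.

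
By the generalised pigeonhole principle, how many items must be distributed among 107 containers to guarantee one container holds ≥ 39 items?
n = (39 − 1)·107 + 1 = 4067

By the generalised pigeonhole principle, to guarantee some box contains ≥ r objects we need more than (r − 1) · k objects total. Threshold: n = (r − 1) · k + 1. With r = 39 and k = 107: n = 38 · 107 + 1 = 4066 + 1 = 4067. For n = 4066 = 38 · 107, we can put exactly 38 objects in every box, avoiding 39 in any single one — so 4067 is tight.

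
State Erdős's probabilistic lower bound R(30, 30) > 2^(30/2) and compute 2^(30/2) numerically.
2^(30/2) = 32768; so R(30, 30) > 32768

Colour each edge of K_n uniformly at random with red/blue. The expected number of monochromatic K_30 is C(n, 30) · 2 · 2^(−C(30,2)). If C(n, 30) · 2^(1 − C(30,2)) < 1, then with positive probability no monochromatic K_30 exists, so R(30, 30) > n. The standard estimate C(n, 30) ≤ n^30/30! shows this inequality holds whenever n ≤ 2^(30/2) (since 30! · 2^(C(30,2) − 1) > 2^(30^2/2) ≥ n^30). Hence R(30, 30) > 2^(30/2) = 32768.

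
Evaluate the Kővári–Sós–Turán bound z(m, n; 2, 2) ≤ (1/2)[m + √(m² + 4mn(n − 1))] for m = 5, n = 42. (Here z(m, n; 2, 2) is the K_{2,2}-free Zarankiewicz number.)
z(5, 42; 2, 2) ≤ (1/2)[5 + √(5² + 4·5·42·41)] = (1/2)[5 + √34465] = 95.3238

Kővári–Sós–Turán: let r_1, ..., r_5 be the row sums and z = Σ r_i the total number of 1s. Each pair of columns can share at most one row with both entries 1 (else a 2×2 all-ones block appears), so Σ_i C(r_i, 2) ≤ C(42, 2) = 861. By convexity Σ_i C(r_i, 2) ≥ 5·C(z/5, 2) = z(z − 5)/(2·5), giving z² − 5z − 5·42·41 ≤ 0 and hence z ≤ (1/2)[5 + √(25 + 4·8610)] = (1/2)[5 + √34465] ≈ (1/2)(5 + 185.6475) = 95.3238.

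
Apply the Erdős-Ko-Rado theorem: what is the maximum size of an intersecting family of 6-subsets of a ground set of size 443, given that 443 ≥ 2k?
max |F| = C(442, 5) = 137426637348

The Erdős-Ko-Rado theorem states: for n ≥ 2k, an intersecting family of k-subsets of an n-element set has size at most C(n − 1, k − 1), with equality for 'star' families {A ⊆ [n] : |A| = k, i ∈ A} (fix an element i). For n = 443, k = 6: C(442, 5) = 137426637348.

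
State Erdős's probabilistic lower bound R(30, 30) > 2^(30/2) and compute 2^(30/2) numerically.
2^(30/2) = 32768; so R(30, 30) > 32768

Colour each edge of K_n uniformly at random with red/blue. The expected number of monochromatic K_30 is C(n, 30) · 2 · 2^(−C(30,2)). If C(n, 30) · 2^(1 − C(30,2)) < 1, then with positive probability no monochromatic K_30 exists, so R(30, 30) > n. The standard estimate C(n, 30) ≤ n^30/30! shows this inequality holds whenever n ≤ 2^(30/2) (since 30! · 2^(C(30,2) − 1) > 2^(30^2/2) ≥ n^30). Hence R(30, 30) > 2^(30/2) = 32768.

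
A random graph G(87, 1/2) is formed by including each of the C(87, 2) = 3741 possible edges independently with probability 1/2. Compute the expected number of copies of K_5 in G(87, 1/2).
E[# K_5] = C(87, 5) · (1/2)^C(5, 2) = 36949857 / 2^10 ≈ 36083.844727

For each 5-subset S of vertices (there are C(87, 5) = 36949857 such S), let X_S = 1 if S induces a K_5 (all C(5, 2) = 10 edges present). Then P(X_S = 1) = (1/2)^10 = 1/1024. By linearity of expectation, E[# K_5] = C(87, 5) · (1/2)^10 = 36949857 / 1024 ≈ 36083.844727.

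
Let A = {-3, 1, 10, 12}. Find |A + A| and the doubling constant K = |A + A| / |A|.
K = |A + A| / |A| = 10/4 = 5/2

Enumerate A + A = {a + b : a, b ∈ A}. With |A| = 4, there are |A|^2 = 16 ordered sum pairs; collecting distinct values, A + A = {-6, -2, 2, 7, 9, 11, 13, 20, 22, 24}, so |A + A| = 10. Thus K = 10/4 = 5/2. For comparison, the minimum possible |A + A| over all 4-element sets is 2·4 − 1 = 7 (so min K = 7/4), attained only by arithmetic progressions.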